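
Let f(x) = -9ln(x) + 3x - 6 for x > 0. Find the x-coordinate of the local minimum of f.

3

f'(x) = -9/x + 3 = 0 gives x = 3.
f''(x) = 9/x², which is positive for x > 0, so this is a local minimum.
f(3) = -9·ln(3) + 9 - 6 ≈ -6.8875.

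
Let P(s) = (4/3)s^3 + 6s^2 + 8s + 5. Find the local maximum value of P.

Critical points: P'(s) = 4s^2 + 12s + 8 vanishes at s = -2, -1.
P''(s) = 8s + 12. P''(-2) = -4 < 0 ⇒ local maximum; P''(-1) = 4 > 0 ⇒ local minimum.
Thus P has its local maximum at s = -2, with value 7/3.

7/3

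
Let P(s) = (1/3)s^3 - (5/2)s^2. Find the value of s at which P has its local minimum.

5

Critical points: P'(s) = s^2 - 5s vanishes at s = 0, 5.
Second-derivative test with P''(s) = 2s - 5: P''(0) = -5 < 0 ⇒ local maximum; P''(5) = 5 > 0 ⇒ local minimum.
So the local minimum value is P(5) = -125/6.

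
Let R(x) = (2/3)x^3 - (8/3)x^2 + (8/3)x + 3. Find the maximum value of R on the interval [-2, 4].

41/3

The derivative is 2x^2 - (16/3)x + 8/3, which vanishes at x = 2/3 and x = 2.
Compare values at every candidate in [-2, 4]: R(-2) = -55/3; R(2/3) = 307/81; R(2) = 3; R(4) = 41/3.
Hence the absolute maximum is 41/3 at x = 4.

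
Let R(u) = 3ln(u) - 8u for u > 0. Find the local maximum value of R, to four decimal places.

-5.9425

R'(u) = 3/u − 8 = 0 gives u = 3/8.
R''(u) = -3/u², which is negative for u > 0, so this is a local maximum.
R(3/8) = 3·ln(3/8) - 3 ≈ -5.9425.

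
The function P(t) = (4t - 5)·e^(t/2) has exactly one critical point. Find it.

-3/4

By the product rule, P'(t) = (2t + 3/2)·e^(t/2). Since e^(t/2) > 0, the only critical point is t = -3/4.
P''(-3/4) has the same sign as 2 > 0, so this is a local minimum.
P(-3/4) = (-8)·e^(-3/8) ≈ -5.4983.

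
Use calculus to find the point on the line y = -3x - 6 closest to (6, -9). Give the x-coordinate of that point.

3/2

Minimize D(x)^2 = (x - 6)^2 + (-3x + 3)^2.
d/dx[D^2] = 2(x - 6) + 2·(-3)·(-3x + 3) = 0 ⇒ x = 3/2.
Then y = -21/2 and the distance is √(45/2) ≈ 4.7434.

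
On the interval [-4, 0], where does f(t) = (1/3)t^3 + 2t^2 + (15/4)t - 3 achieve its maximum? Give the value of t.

0

f'(t) = t^2 + 4t + 15/4, which vanishes at t = -5/2 and t = -3/2.
Evaluating at the critical points and endpoints: f(-4) = -22/3,  f(-5/2) = -61/12,  f(-3/2) = -21/4,  f(0) = -3.
So the maximum is f(0) = -3.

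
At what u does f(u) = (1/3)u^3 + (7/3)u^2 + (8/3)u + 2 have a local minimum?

-2/3

f'(u) = u^2 + (14/3)u + 8/3. Setting f'(u) = 0 gives u ∈ {-4, -2/3}.
f''(u) = 2u + 14/3. f''(-4) = -10/3 < 0 ⇒ local maximum; f''(-2/3) = 10/3 > 0 ⇒ local minimum.
Thus f has its local minimum at u = -2/3, with value 94/81.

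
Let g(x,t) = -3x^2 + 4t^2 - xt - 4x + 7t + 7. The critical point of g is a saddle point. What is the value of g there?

232/49

∂g/∂x = -6x - t - 4 = 0 and ∂g/∂t = -x + 8t + 7 = 0, so (x, t) = (-25/49, -46/49).
The Hessian has g_{xx} = -6, g_{tt} = 8, g_{xt} = -1, giving D = -49 < 0, so the point is a saddle point.
g(-25/49, -46/49) = 232/49.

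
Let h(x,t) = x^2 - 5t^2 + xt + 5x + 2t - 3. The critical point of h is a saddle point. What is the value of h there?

∂h/∂x = 2x + t + 5 = 0 and ∂h/∂t = x - 10t + 2 = 0, so (x, t) = (-52/21, -1/21).
The Hessian has h_{xx} = 2, h_{tt} = -10, h_{xt} = 1, giving D = -21 < 0, so the point is a saddle point.
h(-52/21, -1/21) = -194/21.

-194/21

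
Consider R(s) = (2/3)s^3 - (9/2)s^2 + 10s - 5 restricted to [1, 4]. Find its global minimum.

7/6

R'(s) = 2s^2 - 9s + 10, which vanishes at s = 2 and s = 5/2.
Evaluating at the critical points and endpoints: R(1) = 7/6; R(2) = 7/3; R(5/2) = 55/24; R(4) = 17/3.
The minimum over the interval is 7/6, attained at s = 1.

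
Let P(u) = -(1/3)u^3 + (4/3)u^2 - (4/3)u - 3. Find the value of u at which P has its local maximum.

Critical points: P'(u) = -u^2 + (8/3)u - 4/3 vanishes at u = 2/3, 2.
P''(u) = -2u + 8/3. P''(2/3) = 4/3 > 0 ⇒ local minimum; P''(2) = -4/3 < 0 ⇒ local maximum.
So the local maximum value is P(2) = -3.

2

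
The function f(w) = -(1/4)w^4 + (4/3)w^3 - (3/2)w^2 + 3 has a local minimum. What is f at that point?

31/12

f'(w) = -w^3 + 4w^2 - 3w = 0 at w = 0, 1, 3.
Second-derivative test with f''(w) = -3w^2 + 8w - 3: f''(0) = -3 < 0 ⇒ local maximum; f''(1) = 2 > 0 ⇒ local minimum; f''(3) = -6 < 0 ⇒ local maximum.
The local minimum is f(1) = 31/12.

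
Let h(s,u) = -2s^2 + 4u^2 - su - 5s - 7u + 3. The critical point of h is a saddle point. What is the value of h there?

∂h/∂s = -4s - u - 5 = 0 and ∂h/∂u = -s + 8u - 7 = 0, so (s, u) = (-47/33, 23/33).
The Hessian has h_{ss} = -4, h_{uu} = 8, h_{su} = -1, giving D = -33 < 0, so the point is a saddle point.
h(-47/33, 23/33) = 136/33.

136/33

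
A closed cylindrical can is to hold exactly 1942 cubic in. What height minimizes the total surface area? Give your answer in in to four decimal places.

With radius r and height h, πr²h = 1942 so h = 1942/(πr²), and S(r) = 2πr² + 2πrh = 2πr² + 2·1942/r.
S'(r) = 4πr − 2·1942/r² = 0 ⇒ r³ = 1942/(2π), so r ≈ 6.7612 and h = 2r ≈ 13.5224.
S''(r) = 4π + 4·1942/r³ > 0, so this is the minimum; S ≈ 861.6827.

13.5224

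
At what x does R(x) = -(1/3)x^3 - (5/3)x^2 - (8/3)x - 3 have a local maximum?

-4/3

Critical points: R'(x) = -x^2 - (10/3)x - 8/3 vanishes at x = -2, -4/3.
R''(x) = -2x - 10/3. R''(-2) = 2/3 > 0 ⇒ local minimum; R''(-4/3) = -2/3 < 0 ⇒ local maximum.
Thus R has its local maximum at x = -4/3, with value -131/81.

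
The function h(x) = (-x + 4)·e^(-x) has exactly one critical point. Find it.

Differentiating with the product rule gives h'(x) = (x - 5)·e^(-x). Since e^(-x) > 0, the only critical point is x = 5.
h''(5) has the same sign as 1 > 0, so this is a local minimum.
h(5) = (-1)·e^(-5) ≈ -0.0067.

5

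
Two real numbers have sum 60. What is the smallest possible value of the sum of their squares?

With a + b = 60, a^2 + b^2 = a^2 + (60 − a)^2.
The derivative 2a − 2(60 − a) = 4a − 120 vanishes at a = 30; second derivative 4 > 0, a minimum.
The minimum is 2·(30)^2 = 1800.

1800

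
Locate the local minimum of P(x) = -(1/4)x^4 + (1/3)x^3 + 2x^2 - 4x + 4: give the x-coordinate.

Critical points: P'(x) = -x^3 + x^2 + 4x - 4 vanishes at x = -2, 1, 2.
Second-derivative test with P''(x) = -3x^2 + 2x + 4: P''(-2) = -12 < 0 ⇒ local maximum; P''(1) = 3 > 0 ⇒ local minimum; P''(2) = -4 < 0 ⇒ local maximum.
Thus P has its local minimum at x = 1, with value 25/12.

1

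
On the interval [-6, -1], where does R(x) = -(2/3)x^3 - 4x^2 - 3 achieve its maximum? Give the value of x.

-6

The derivative is -2x^2 - 8x, whose only zero in [-6, -1] is x = -4.
Candidates: R(-6) = -3,  R(-4) = -73/3,  R(-1) = -19/3.
The maximum over the interval is -3, attained at x = -6.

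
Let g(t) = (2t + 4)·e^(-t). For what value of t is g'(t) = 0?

-1

g'(t) = 2·e^(-t) + (2t + 4)·(-1)·e^(-t) = (-2t - 2)·e^(-t). Since e^(-t) > 0, the only critical point is t = -1.
g''(-1) has the same sign as -2 < 0, so this is a local maximum.
g(-1) = (2)·e^(1) ≈ 5.4366.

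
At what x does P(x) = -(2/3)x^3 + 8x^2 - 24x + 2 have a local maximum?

Critical points: P'(x) = -2x^2 + 16x - 24 vanishes at x = 2, 6.
P''(x) = -4x + 16. P''(2) = 8 > 0 ⇒ local minimum; P''(6) = -8 < 0 ⇒ local maximum.
The local maximum is P(6) = 2.

6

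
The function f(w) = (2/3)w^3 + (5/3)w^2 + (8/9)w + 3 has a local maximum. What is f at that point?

259/81

f'(w) = 2w^2 + (10/3)w + 8/9 = 0 at w = -4/3, -1/3.
Second-derivative test with f''(w) = 4w + 10/3: f''(-4/3) = -2 < 0 ⇒ local maximum; f''(-1/3) = 2 > 0 ⇒ local minimum.
The local maximum is f(-4/3) = 259/81.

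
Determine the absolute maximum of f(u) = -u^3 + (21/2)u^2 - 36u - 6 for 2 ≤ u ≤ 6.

-44

The derivative is -3u^2 + 21u - 36, which vanishes at u = 3 and u = 4.
Evaluating at the critical points and endpoints: f(2) = -44; f(3) = -93/2; f(4) = -46; f(6) = -60.
So the maximum is f(2) = -44.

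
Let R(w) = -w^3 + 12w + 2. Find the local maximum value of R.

R'(w) = -3w^2 + 12 = 0 at w = -2, 2.
Second-derivative test with R''(w) = -6w: R''(-2) = 12 > 0 ⇒ local minimum; R''(2) = -12 < 0 ⇒ local maximum.
The local maximum is R(2) = 18.

18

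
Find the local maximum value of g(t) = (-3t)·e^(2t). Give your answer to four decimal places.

0.5518

Differentiating with the product rule gives g'(t) = (-6t - 3)·e^(2t). Since e^(2t) > 0, the only critical point is t = -1/2.
g''(-1/2) has the same sign as -6 < 0, so this is a local maximum.
g(-1/2) = (3/2)·e^(-1) ≈ 0.5518.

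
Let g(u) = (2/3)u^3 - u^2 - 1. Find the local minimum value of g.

-4/3

g'(u) = 2u^2 - 2u. Setting g'(u) = 0 gives u ∈ {0, 1}.
g''(u) = 4u - 2. g''(0) = -2 < 0 ⇒ local maximum; g''(1) = 2 > 0 ⇒ local minimum.
The local minimum is g(1) = -4/3.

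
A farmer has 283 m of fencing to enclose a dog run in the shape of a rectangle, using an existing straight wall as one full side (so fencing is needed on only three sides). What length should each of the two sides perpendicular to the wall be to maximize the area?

Let the sides perpendicular to the wall have length x and the parallel side y, so 2x + y = 283 and the area is A = xy = x(283 − 2x).
A'(x) = 283 − 4x = 0 gives x = 283/4, and A''(x) = −4 < 0 confirms a maximum.
Then y = 283 − 2·283/4 = 283/2 and A = 80089/8.

283/4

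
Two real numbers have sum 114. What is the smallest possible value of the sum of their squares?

6498

With a + b = 114, a^2 + b^2 = a^2 + (114 − a)^2.
The derivative 2a − 2(114 − a) = 4a − 228 vanishes at a = 57; second derivative 4 > 0, a minimum.
The minimum is 2·(57)^2 = 6498.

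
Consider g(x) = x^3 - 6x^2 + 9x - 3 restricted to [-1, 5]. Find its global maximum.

g'(x) = 3x^2 - 12x + 9, which vanishes at x = 1 and x = 3.
Compare values at every candidate in [-1, 5]: g(-1) = -19, g(1) = 1, g(3) = -3, g(5) = 17.
The maximum over the interval is 17, attained at x = 5.

17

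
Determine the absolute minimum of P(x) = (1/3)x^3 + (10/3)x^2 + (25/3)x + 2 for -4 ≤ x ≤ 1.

Differentiating, P'(x) = x^2 + (20/3)x + 25/3; whose only zero in [-4, 1] is x = -5/3.
Candidates: P(-4) = 2/3,  P(-5/3) = -338/81,  P(1) = 14.
Hence the absolute minimum is -338/81 at x = -5/3.

-338/81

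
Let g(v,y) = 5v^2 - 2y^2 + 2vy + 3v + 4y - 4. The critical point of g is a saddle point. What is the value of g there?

-69/22

∂g/∂v = 10v + 2y + 3 = 0 and ∂g/∂y = 2v - 4y + 4 = 0, so (v, y) = (-5/11, 17/22).
The Hessian has g_{vv} = 10, g_{yy} = -4, g_{vy} = 2, giving D = -44 < 0, so the point is a saddle point.
g(-5/11, 17/22) = -69/22.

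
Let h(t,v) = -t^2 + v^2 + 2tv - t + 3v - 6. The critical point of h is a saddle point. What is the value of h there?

-25/4

∂h/∂t = -2t + 2v - 1 = 0 and ∂h/∂v = 2t + 2v + 3 = 0, so (t, v) = (-1, -1/2).
The Hessian has h_{tt} = -2, h_{vv} = 2, h_{tv} = 2, giving D = -8 < 0, so the point is a saddle point.
h(-1, -1/2) = -25/4.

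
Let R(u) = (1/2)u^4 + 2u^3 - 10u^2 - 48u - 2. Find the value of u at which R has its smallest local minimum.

R'(u) = 2u^3 + 6u^2 - 20u - 48 = 0 at u = -4, -2, 3.
Since R''(u) = 6u^2 + 12u - 20, we get R''(-4) = 28 > 0 ⇒ local minimum; R''(-2) = -20 < 0 ⇒ local maximum; R''(3) = 70 > 0 ⇒ local minimum.
So the smallest local minimum value is R(3) = -283/2.

3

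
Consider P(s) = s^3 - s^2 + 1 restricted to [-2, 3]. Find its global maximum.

P'(s) = 3s^2 - 2s, which vanishes at s = 0 and s = 2/3.
Compare values at every candidate in [-2, 3]: P(-2) = -11,  P(0) = 1,  P(2/3) = 23/27,  P(3) = 19.
The maximum over the interval is 19, attained at s = 3.

19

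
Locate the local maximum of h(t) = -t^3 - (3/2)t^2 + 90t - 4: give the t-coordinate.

Critical points: h'(t) = -3t^2 - 3t + 90 vanishes at t = -6, 5.
h''(t) = -6t - 3. h''(-6) = 33 > 0 ⇒ local minimum; h''(5) = -33 < 0 ⇒ local maximum.
Thus h has its local maximum at t = 5, with value 567/2.

5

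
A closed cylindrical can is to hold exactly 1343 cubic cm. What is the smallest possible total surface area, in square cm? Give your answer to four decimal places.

673.8531

With radius r and height h, πr²h = 1343 so h = 1343/(πr²), and S(r) = 2πr² + 2πrh = 2πr² + 2·1343/r.
S'(r) = 4πr − 2·1343/r² = 0 ⇒ r³ = 1343/(2π), so r ≈ 5.9790 and h = 2r ≈ 11.9581.
S''(r) = 4π + 4·1343/r³ > 0, so this is the minimum; S ≈ 673.8531.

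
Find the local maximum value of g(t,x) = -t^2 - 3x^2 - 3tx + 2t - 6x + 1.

29

∂g/∂t = -2t - 3x + 2 = 0 and ∂g/∂x = -3t - 6x - 6 = 0, so (t, x) = (10, -6).
The Hessian has g_{tt} = -2, g_{xx} = -6, g_{tx} = -3, giving D = 3 > 0 with g_{tt} < 0, so the point is a local maximum.
g(10, -6) = 29.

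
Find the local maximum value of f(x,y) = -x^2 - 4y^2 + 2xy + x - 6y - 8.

-17/3

∂f/∂x = -2x + 2y + 1 = 0 and ∂f/∂y = 2x - 8y - 6 = 0, so (x, y) = (-1/3, -5/6).
The Hessian has f_{xx} = -2, f_{yy} = -8, f_{xy} = 2, giving D = 12 > 0 with f_{xx} < 0, so the point is a local maximum.
f(-1/3, -5/6) = -17/3.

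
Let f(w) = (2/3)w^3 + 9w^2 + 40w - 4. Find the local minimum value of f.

-188/3

Critical points: f'(w) = 2w^2 + 18w + 40 vanishes at w = -5, -4.
Second-derivative test with f''(w) = 4w + 18: f''(-5) = -2 < 0 ⇒ local maximum; f''(-4) = 2 > 0 ⇒ local minimum.
The local minimum is f(-4) = -188/3.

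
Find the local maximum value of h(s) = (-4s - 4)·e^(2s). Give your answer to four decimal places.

0.0996

By the product rule, h'(s) = (-8s - 12)·e^(2s). Since e^(2s) > 0, the only critical point is s = -3/2.
h''(-3/2) has the same sign as -8 < 0, so this is a local maximum.
h(-3/2) = (2)·e^(-3) ≈ 0.0996.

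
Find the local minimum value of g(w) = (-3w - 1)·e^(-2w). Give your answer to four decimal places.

-1.0748

Differentiating with the product rule gives g'(w) = (6w - 1)·e^(-2w). Since e^(-2w) > 0, the only critical point is w = 1/6.
g''(1/6) has the same sign as 6 > 0, so this is a local minimum.
g(1/6) = (-3/2)·e^(-1/3) ≈ -1.0748.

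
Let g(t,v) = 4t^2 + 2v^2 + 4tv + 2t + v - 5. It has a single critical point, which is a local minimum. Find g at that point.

∂g/∂t = 8t + 4v + 2 = 0 and ∂g/∂v = 4t + 4v + 1 = 0, so (t, v) = (-1/4, 0).
The Hessian has g_{tt} = 8, g_{vv} = 4, g_{tv} = 4, giving D = 16 > 0 with g_{tt} > 0, so the point is a local minimum.
g(-1/4, 0) = -21/4.

-21/4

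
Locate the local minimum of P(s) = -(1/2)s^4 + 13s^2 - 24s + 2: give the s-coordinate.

1

P'(s) = -2s^3 + 26s - 24. Setting P'(s) = 0 gives s ∈ {-4, 1, 3}.
Second-derivative test with P''(s) = -6s^2 + 26: P''(-4) = -70 < 0 ⇒ local maximum; P''(1) = 20 > 0 ⇒ local minimum; P''(3) = -28 < 0 ⇒ local maximum.
Thus P has its local minimum at s = 1, with value -19/2.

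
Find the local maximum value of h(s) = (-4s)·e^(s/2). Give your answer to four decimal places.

By the product rule, h'(s) = (-2s - 4)·e^(s/2). Since e^(s/2) > 0, the only critical point is s = -2.
h''(-2) has the same sign as -2 < 0, so this is a local maximum.
h(-2) = (8)·e^(-1) ≈ 2.9430.

2.9430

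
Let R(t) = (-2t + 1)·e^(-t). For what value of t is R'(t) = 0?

Differentiating with the product rule gives R'(t) = (2t - 3)·e^(-t). Since e^(-t) > 0, the only critical point is t = 3/2.
R''(3/2) has the same sign as 2 > 0, so this is a local minimum.
R(3/2) = (-2)·e^(-3/2) ≈ -0.4463.

3/2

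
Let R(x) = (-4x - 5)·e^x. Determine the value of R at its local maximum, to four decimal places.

By the product rule, R'(x) = (-4x - 9)·e^x. Since e^x > 0, the only critical point is x = -9/4.
R''(-9/4) has the same sign as -4 < 0, so this is a local maximum.
R(-9/4) = (4)·e^(-9/4) ≈ 0.4216.

0.4216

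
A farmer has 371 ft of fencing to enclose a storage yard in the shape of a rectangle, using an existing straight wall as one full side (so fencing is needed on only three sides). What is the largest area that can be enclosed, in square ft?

Let the sides perpendicular to the wall have length x and the parallel side y, so 2x + y = 371 and the area is A = xy = x(371 − 2x).
A'(x) = 371 − 4x = 0 gives x = 371/4, and A''(x) = −4 < 0 confirms a maximum.
Then y = 371 − 2·371/4 = 371/2 and A = 137641/8.

137641/8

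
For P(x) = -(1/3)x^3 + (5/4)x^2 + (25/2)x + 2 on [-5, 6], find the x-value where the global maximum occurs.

5

P'(x) = -x^2 + (5/2)x + 25/2, which vanishes at x = -5/2 and x = 5.
Compare values at every candidate in [-5, 6]: P(-5) = 149/12, P(-5/2) = -779/48, P(5) = 649/12, P(6) = 50.
The maximum over the interval is 649/12, attained at x = 5.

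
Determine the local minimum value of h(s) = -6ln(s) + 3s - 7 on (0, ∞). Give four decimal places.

h'(s) = -6/s + 3 = 0 gives s = 2.
h''(s) = 6/s², which is positive for s > 0, so this is a local minimum.
h(2) = -6·ln(2) + 6 - 7 ≈ -5.1589.

-5.1589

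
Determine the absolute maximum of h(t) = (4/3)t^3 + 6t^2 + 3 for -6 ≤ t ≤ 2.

h'(t) = 4t^2 + 12t, which vanishes at t = -3 and t = 0.
Candidates: h(-6) = -69, h(-3) = 21, h(0) = 3, h(2) = 113/3.
Hence the absolute maximum is 113/3 at t = 2.

113/3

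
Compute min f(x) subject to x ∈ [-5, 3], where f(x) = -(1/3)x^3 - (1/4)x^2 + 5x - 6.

-713/48

f'(x) = -x^2 - (1/2)x + 5, which vanishes at x = -5/2 and x = 2.
Evaluating at the critical points and endpoints: f(-5) = 53/12, f(-5/2) = -713/48, f(2) = 1/3, f(3) = -9/4.
So the minimum is f(-5/2) = -713/48.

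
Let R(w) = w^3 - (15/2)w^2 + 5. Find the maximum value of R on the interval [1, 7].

R'(w) = 3w^2 - 15w, whose only zero in [1, 7] is w = 5.
Compare values at every candidate in [1, 7]: R(1) = -3/2; R(5) = -115/2; R(7) = -39/2.
Hence the absolute maximum is -3/2 at w = 1.

-3/2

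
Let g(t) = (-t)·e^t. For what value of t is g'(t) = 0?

Differentiating with the product rule gives g'(t) = (-t - 1)·e^t. Since e^t > 0, the only critical point is t = -1.
g''(-1) has the same sign as -1 < 0, so this is a local maximum.
g(-1) = (1)·e^(-1) ≈ 0.3679.

-1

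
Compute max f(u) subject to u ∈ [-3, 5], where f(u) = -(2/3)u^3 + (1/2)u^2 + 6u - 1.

Differentiating, f'(u) = -2u^2 + u + 6; which vanishes at u = -3/2 and u = 2.
Compare values at every candidate in [-3, 5]: f(-3) = 7/2, f(-3/2) = -53/8, f(2) = 23/3, f(5) = -251/6.
Hence the absolute maximum is 23/3 at u = 2.

23/3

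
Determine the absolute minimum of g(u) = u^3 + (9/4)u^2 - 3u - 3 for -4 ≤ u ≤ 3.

The derivative is 3u^2 + (9/2)u - 3, which vanishes at u = -2 and u = 1/2.
Compare values at every candidate in [-4, 3]: g(-4) = -19; g(-2) = 4; g(1/2) = -61/16; g(3) = 141/4.
Hence the absolute minimum is -19 at u = -4.

-19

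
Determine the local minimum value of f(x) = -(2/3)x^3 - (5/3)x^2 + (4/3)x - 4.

-8

f'(x) = -2x^2 - (10/3)x + 4/3 = 0 at x = -2, 1/3.
Second-derivative test with f''(x) = -4x - 10/3: f''(-2) = 14/3 > 0 ⇒ local minimum; f''(1/3) = -14/3 < 0 ⇒ local maximum.
So the local minimum value is f(-2) = -8.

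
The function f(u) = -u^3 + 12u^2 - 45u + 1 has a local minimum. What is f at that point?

f'(u) = -3u^2 + 24u - 45 = 0 at u = 3, 5.
Second-derivative test with f''(u) = -6u + 24: f''(3) = 6 > 0 ⇒ local minimum; f''(5) = -6 < 0 ⇒ local maximum.
Thus f has its local minimum at u = 3, with value -53.

-53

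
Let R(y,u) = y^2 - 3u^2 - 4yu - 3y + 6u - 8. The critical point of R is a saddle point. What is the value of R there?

-41/4

∂R/∂y = 2y - 4u - 3 = 0 and ∂R/∂u = -4y - 6u + 6 = 0, so (y, u) = (3/2, 0).
The Hessian has R_{yy} = 2, R_{uu} = -6, R_{yu} = -4, giving D = -28 < 0, so the point is a saddle point.
R(3/2, 0) = -41/4.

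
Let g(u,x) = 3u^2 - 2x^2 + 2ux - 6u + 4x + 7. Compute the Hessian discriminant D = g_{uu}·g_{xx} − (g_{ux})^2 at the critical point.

∂g/∂u = 6u + 2x - 6 = 0 and ∂g/∂x = 2u - 4x + 4 = 0, so (u, x) = (4/7, 9/7).
The Hessian has g_{uu} = 6, g_{xx} = -4, g_{ux} = 2, giving D = -28 < 0, so the point is a saddle point.
D = (6)·(-4) − (2)^2 = -28.

-28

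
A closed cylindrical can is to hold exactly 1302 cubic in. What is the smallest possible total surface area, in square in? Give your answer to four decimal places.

660.0678

With radius r and height h, πr²h = 1302 so h = 1302/(πr²), and S(r) = 2πr² + 2πrh = 2πr² + 2·1302/r.
S'(r) = 4πr − 2·1302/r² = 0 ⇒ r³ = 1302/(2π), so r ≈ 5.9176 and h = 2r ≈ 11.8351.
S''(r) = 4π + 4·1302/r³ > 0, so this is the minimum; S ≈ 660.0678.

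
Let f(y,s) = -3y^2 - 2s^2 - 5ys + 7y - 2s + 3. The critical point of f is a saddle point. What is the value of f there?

-177

∂f/∂y = -6y - 5s + 7 = 0 and ∂f/∂s = -5y - 4s - 2 = 0, so (y, s) = (-38, 47).
The Hessian has f_{yy} = -6, f_{ss} = -4, f_{ys} = -5, giving D = -1 < 0, so the point is a saddle point.
f(-38, 47) = -177.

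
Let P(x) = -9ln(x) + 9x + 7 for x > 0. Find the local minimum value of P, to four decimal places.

P'(x) = -9/x + 9 = 0 gives x = 1.
P''(x) = 9/x², which is positive for x > 0, so this is a local minimum.
P(1) = -9·ln(1) + 9 + 7 ≈ 16.0000.

16.0000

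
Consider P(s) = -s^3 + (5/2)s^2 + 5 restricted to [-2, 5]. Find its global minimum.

-115/2

P'(s) = -3s^2 + 5s, which vanishes at s = 0 and s = 5/3.
Candidates: P(-2) = 23; P(0) = 5; P(5/3) = 395/54; P(5) = -115/2.
The minimum over the interval is -115/2, attained at s = 5.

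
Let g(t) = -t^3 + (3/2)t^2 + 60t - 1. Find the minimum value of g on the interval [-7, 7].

-153

The derivative is -3t^2 + 3t + 60, which vanishes at t = -4 and t = 5.
Compare values at every candidate in [-7, 7]: g(-7) = -9/2, g(-4) = -153, g(5) = 423/2, g(7) = 299/2.
Hence the absolute minimum is -153 at t = -4.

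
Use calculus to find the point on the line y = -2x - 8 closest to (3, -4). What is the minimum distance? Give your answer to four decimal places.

Minimize D(x)^2 = (x - 3)^2 + (-2x - 4)^2.
d/dx[D^2] = 2(x - 3) + 2·(-2)·(-2x - 4) = 0 ⇒ x = -1.
Then y = -6 and the distance is √(20) ≈ 4.4721.

4.4721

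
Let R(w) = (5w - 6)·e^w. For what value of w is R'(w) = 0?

1/5

R'(w) = 5·e^w + (5w - 6)·1·e^w = (5w - 1)·e^w. Since e^w > 0, the only critical point is w = 1/5.
R''(1/5) has the same sign as 5 > 0, so this is a local minimum.
R(1/5) = (-5)·e^(1/5) ≈ -6.1070.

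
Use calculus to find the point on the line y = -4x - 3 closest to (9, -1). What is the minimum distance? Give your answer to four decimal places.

9.2164

Minimize D(x)^2 = (x - 9)^2 + (-4x - 2)^2.
d/dx[D^2] = 2(x - 9) + 2·(-4)·(-4x - 2) = 0 ⇒ x = 1/17.
Then y = -55/17 and the distance is √(1444/17) ≈ 9.2164.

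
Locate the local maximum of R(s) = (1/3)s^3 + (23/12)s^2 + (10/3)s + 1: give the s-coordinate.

-5/2

R'(s) = s^2 + (23/6)s + 10/3. Setting R'(s) = 0 gives s ∈ {-5/2, -4/3}.
Since R''(s) = 2s + 23/6, we get R''(-5/2) = -7/6 < 0 ⇒ local maximum; R''(-4/3) = 7/6 > 0 ⇒ local minimum.
Thus R has its local maximum at s = -5/2, with value -9/16.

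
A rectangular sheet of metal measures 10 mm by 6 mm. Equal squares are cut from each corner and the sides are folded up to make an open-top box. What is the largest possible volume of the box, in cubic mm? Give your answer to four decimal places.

32.8353

With cut size x, the volume is V(x) = x(10 − 2x)(6 − 2x) for 0 < x < 3.
V'(x) = 12x^2 − 64x + 60. Setting V'(x) = 0 gives x ≈ 1.2137 (the root in (0, 3)).
V''(x) = 24x − 64 is negative there, so this is the maximum; V ≈ 32.8353.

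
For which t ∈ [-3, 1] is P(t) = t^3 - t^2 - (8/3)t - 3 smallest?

-3

P'(t) = 3t^2 - 2t - 8/3, whose only zero in [-3, 1] is t = -2/3.
Evaluating at the critical points and endpoints: P(-3) = -31,  P(-2/3) = -53/27,  P(1) = -17/3.
The minimum over the interval is -31, attained at t = -3.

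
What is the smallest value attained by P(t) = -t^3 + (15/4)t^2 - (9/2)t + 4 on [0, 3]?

-11/4

Differentiating, P'(t) = -3t^2 + (15/2)t - 9/2; which vanishes at t = 1 and t = 3/2.
Evaluating at the critical points and endpoints: P(0) = 4,  P(1) = 9/4,  P(3/2) = 37/16,  P(3) = -11/4.
Hence the absolute minimum is -11/4 at t = 3.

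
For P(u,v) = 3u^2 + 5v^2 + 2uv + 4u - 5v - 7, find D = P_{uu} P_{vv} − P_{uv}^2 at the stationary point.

56

∂P/∂u = 6u + 2v + 4 = 0 and ∂P/∂v = 2u + 10v - 5 = 0, so (u, v) = (-25/28, 19/28).
The Hessian has P_{uu} = 6, P_{vv} = 10, P_{uv} = 2, giving D = 56 > 0 with P_{uu} > 0, so the point is a local minimum.
D = (6)·(10) − (2)^2 = 56.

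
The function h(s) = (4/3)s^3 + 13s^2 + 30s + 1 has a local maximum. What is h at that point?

28/3

h'(s) = 4s^2 + 26s + 30 = 0 at s = -5, -3/2.
h''(s) = 8s + 26. h''(-5) = -14 < 0 ⇒ local maximum; h''(-3/2) = 14 > 0 ⇒ local minimum.
The local maximum is h(-5) = 28/3.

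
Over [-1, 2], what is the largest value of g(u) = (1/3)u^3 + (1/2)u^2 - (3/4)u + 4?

g'(u) = u^2 + u - 3/4, whose only zero in [-1, 2] is u = 1/2.
Evaluating at the critical points and endpoints: g(-1) = 59/12; g(1/2) = 91/24; g(2) = 43/6.
Hence the absolute maximum is 43/6 at u = 2.

43/6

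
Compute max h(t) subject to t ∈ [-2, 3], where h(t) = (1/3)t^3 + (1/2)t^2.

The derivative is t^2 + t, which vanishes at t = -1 and t = 0.
Evaluating at the critical points and endpoints: h(-2) = -2/3,  h(-1) = 1/6,  h(0) = 0,  h(3) = 27/2.
The maximum over the interval is 27/2, attained at t = 3.

27/2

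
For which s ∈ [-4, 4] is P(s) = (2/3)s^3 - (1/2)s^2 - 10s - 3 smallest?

5/2

Differentiating, P'(s) = 2s^2 - s - 10; which vanishes at s = -2 and s = 5/2.
Compare values at every candidate in [-4, 4]: P(-4) = -41/3,  P(-2) = 29/3,  P(5/2) = -497/24,  P(4) = -25/3.
So the minimum is P(5/2) = -497/24.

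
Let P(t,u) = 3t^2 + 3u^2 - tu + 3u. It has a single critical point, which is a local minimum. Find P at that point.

∂P/∂t = 6t - u = 0 and ∂P/∂u = -t + 6u + 3 = 0, so (t, u) = (-3/35, -18/35).
The Hessian has P_{tt} = 6, P_{uu} = 6, P_{tu} = -1, giving D = 35 > 0 with P_{tt} > 0, so the point is a local minimum.
P(-3/35, -18/35) = -27/35.

-27/35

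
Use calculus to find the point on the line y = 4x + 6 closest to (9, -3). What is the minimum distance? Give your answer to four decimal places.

Minimize D(x)^2 = (x - 9)^2 + (4x + 9)^2.
d/dx[D^2] = 2(x - 9) + 2·4·(4x + 9) = 0 ⇒ x = -27/17.
Then y = -6/17 and the distance is √(2025/17) ≈ 10.9141.

10.9141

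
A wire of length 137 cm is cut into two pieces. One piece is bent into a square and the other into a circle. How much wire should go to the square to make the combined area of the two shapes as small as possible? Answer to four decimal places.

Let x be the length used for the square. Square side x/4; circle radius (137−x)/(2π).
A(x) = (x/4)² + π·((137−x)/(2π))² = x²/16 + (137−x)²/(4π) for 0 ≤ x ≤ 137. A'(x) = x/8 − (137−x)/(2π) = 0 gives x = 4·137/(π+4) ≈ 76.7336.
A'' = 1/8 + 1/(2π) > 0, so this gives the minimum combined area; x ≈ 76.7336 cm to the square.

76.7336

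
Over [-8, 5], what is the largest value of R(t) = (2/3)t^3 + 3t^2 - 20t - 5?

Differentiating, R'(t) = 2t^2 + 6t - 20; which vanishes at t = -5 and t = 2.
Compare values at every candidate in [-8, 5]: R(-8) = 17/3; R(-5) = 260/3; R(2) = -83/3; R(5) = 160/3.
So the maximum is R(-5) = 260/3.

260/3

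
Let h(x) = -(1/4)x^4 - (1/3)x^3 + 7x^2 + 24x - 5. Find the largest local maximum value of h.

Critical points: h'(x) = -x^3 - x^2 + 14x + 24 vanishes at x = -3, -2, 4.
h''(x) = -3x^2 - 2x + 14. h''(-3) = -7 < 0 ⇒ local maximum; h''(-2) = 6 > 0 ⇒ local minimum; h''(4) = -42 < 0 ⇒ local maximum.
The largest local maximum is h(4) = 353/3.

353/3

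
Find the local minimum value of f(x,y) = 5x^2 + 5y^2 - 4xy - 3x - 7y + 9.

∂f/∂x = 10x - 4y - 3 = 0 and ∂f/∂y = -4x + 10y - 7 = 0, so (x, y) = (29/42, 41/42).
The Hessian has f_{xx} = 10, f_{yy} = 10, f_{xy} = -4, giving D = 84 > 0 with f_{xx} > 0, so the point is a local minimum.
f(29/42, 41/42) = 191/42.

191/42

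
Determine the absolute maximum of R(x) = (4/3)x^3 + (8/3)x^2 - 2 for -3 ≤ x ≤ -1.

Differentiating, R'(x) = 4x^2 + (16/3)x; whose only zero in [-3, -1] is x = -4/3.
Evaluating at the critical points and endpoints: R(-3) = -14,  R(-4/3) = -34/81,  R(-1) = -2/3.
The maximum over the interval is -34/81, attained at x = -4/3.

-34/81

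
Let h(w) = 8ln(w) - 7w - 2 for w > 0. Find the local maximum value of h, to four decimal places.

h'(w) = 8/w − 7 = 0 gives w = 8/7.
h''(w) = -8/w², which is negative for w > 0, so this is a local maximum.
h(8/7) = 8·ln(8/7) - 8 - 2 ≈ -8.9317.

-8.9317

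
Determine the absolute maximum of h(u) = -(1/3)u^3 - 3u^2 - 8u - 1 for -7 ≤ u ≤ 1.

h'(u) = -u^2 - 6u - 8, which vanishes at u = -4 and u = -2.
Compare values at every candidate in [-7, 1]: h(-7) = 67/3,  h(-4) = 13/3,  h(-2) = 17/3,  h(1) = -37/3.
The maximum over the interval is 67/3, attained at u = -7.

67/3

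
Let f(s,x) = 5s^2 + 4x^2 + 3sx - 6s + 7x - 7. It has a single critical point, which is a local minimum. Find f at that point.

∂f/∂s = 10s + 3x - 6 = 0 and ∂f/∂x = 3s + 8x + 7 = 0, so (s, x) = (69/71, -88/71).
The Hessian has f_{ss} = 10, f_{xx} = 8, f_{sx} = 3, giving D = 71 > 0 with f_{ss} > 0, so the point is a local minimum.
f(69/71, -88/71) = -1012/71.

-1012/71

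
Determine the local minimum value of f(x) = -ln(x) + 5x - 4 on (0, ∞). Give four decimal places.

-1.3906

f'(x) = -1/x + 5 = 0 gives x = 1/5.
f''(x) = 1/x², which is positive for x > 0, so this is a local minimum.
f(1/5) = -1·ln(1/5) + 1 - 4 ≈ -1.3906.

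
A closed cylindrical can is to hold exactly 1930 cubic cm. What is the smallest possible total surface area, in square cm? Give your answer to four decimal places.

858.1293

With radius r and height h, πr²h = 1930 so h = 1930/(πr²), and S(r) = 2πr² + 2πrh = 2πr² + 2·1930/r.
S'(r) = 4πr − 2·1930/r² = 0 ⇒ r³ = 1930/(2π), so r ≈ 6.7472 and h = 2r ≈ 13.4945.
S''(r) = 4π + 4·1930/r³ > 0, so this is the minimum; S ≈ 858.1293.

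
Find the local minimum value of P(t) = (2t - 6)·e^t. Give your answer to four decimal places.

Differentiating with the product rule gives P'(t) = (2t - 4)·e^t. Since e^t > 0, the only critical point is t = 2.
P''(2) has the same sign as 2 > 0, so this is a local minimum.
P(2) = (-2)·e^(2) ≈ -14.7781.

-14.7781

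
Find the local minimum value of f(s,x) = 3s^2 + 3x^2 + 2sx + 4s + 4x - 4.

∂f/∂s = 6s + 2x + 4 = 0 and ∂f/∂x = 2s + 6x + 4 = 0, so (s, x) = (-1/2, -1/2).
The Hessian has f_{ss} = 6, f_{xx} = 6, f_{sx} = 2, giving D = 32 > 0 with f_{ss} > 0, so the point is a local minimum.
f(-1/2, -1/2) = -6.

-6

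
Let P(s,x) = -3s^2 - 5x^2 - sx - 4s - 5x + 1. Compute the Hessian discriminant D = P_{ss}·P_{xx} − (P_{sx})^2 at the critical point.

∂P/∂s = -6s - x - 4 = 0 and ∂P/∂x = -s - 10x - 5 = 0, so (s, x) = (-35/59, -26/59).
The Hessian has P_{ss} = -6, P_{xx} = -10, P_{sx} = -1, giving D = 59 > 0 with P_{ss} < 0, so the point is a local maximum.
D = (-6)·(-10) − (-1)^2 = 59.

59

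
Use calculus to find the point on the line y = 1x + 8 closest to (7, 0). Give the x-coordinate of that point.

-1/2

Minimize D(x)^2 = (x - 7)^2 + (x + 8)^2.
d/dx[D^2] = 2(x - 7) + 2·1·(x + 8) = 0 ⇒ x = -1/2.
Then y = 15/2 and the distance is √(225/2) ≈ 10.6066.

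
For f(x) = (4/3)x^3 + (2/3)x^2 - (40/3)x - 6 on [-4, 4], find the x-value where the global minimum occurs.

-4

The derivative is 4x^2 + (4/3)x - 40/3, which vanishes at x = -2 and x = 5/3.
Candidates: f(-4) = -82/3; f(-2) = 38/3; f(5/3) = -1636/81; f(4) = 110/3.
So the minimum is f(-4) = -82/3.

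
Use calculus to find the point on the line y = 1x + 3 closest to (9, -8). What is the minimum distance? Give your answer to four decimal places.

14.1421

Minimize D(x)^2 = (x - 9)^2 + (x + 11)^2.
d/dx[D^2] = 2(x - 9) + 2·1·(x + 11) = 0 ⇒ x = -1.
Then y = 2 and the distance is √(200) ≈ 14.1421.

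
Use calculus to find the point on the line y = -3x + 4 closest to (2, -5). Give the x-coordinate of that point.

Minimize D(x)^2 = (x - 2)^2 + (-3x + 9)^2.
d/dx[D^2] = 2(x - 2) + 2·(-3)·(-3x + 9) = 0 ⇒ x = 29/10.
Then y = -47/10 and the distance is √(9/10) ≈ 0.9487.

29/10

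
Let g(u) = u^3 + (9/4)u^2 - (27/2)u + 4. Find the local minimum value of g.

-125/16

g'(u) = 3u^2 + (9/2)u - 27/2. Setting g'(u) = 0 gives u ∈ {-3, 3/2}.
Since g''(u) = 6u + 9/2, we get g''(-3) = -27/2 < 0 ⇒ local maximum; g''(3/2) = 27/2 > 0 ⇒ local minimum.
So the local minimum value is g(3/2) = -125/16.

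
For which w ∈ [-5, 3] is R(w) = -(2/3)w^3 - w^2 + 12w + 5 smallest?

-3

The derivative is -2w^2 - 2w + 12, which vanishes at w = -3 and w = 2.
Evaluating at the critical points and endpoints: R(-5) = 10/3,  R(-3) = -22,  R(2) = 59/3,  R(3) = 14.
So the minimum is R(-3) = -22.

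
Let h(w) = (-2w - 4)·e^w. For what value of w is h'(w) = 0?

h'(w) = (-2)·e^w + (-2w - 4)·1·e^w = (-2w - 6)·e^w. Since e^w > 0, the only critical point is w = -3.
h''(-3) has the same sign as -2 < 0, so this is a local maximum.
h(-3) = (2)·e^(-3) ≈ 0.0996.

-3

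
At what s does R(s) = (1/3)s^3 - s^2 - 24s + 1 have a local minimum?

6

R'(s) = s^2 - 2s - 24. Setting R'(s) = 0 gives s ∈ {-4, 6}.
R''(s) = 2s - 2. R''(-4) = -10 < 0 ⇒ local maximum; R''(6) = 10 > 0 ⇒ local minimum.
So the local minimum value is R(6) = -107.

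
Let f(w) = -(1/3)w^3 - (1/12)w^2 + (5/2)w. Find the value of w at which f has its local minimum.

-5/3

f'(w) = -w^2 - (1/6)w + 5/2 = 0 at w = -5/3, 3/2.
Since f''(w) = -2w - 1/6, we get f''(-5/3) = 19/6 > 0 ⇒ local minimum; f''(3/2) = -19/6 < 0 ⇒ local maximum.
Thus f has its local minimum at w = -5/3, with value -925/324.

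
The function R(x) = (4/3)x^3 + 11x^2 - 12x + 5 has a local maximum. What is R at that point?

R'(x) = 4x^2 + 22x - 12. Setting R'(x) = 0 gives x ∈ {-6, 1/2}.
Since R''(x) = 8x + 22, we get R''(-6) = -26 < 0 ⇒ local maximum; R''(1/2) = 26 > 0 ⇒ local minimum.
So the local maximum value is R(-6) = 185.

185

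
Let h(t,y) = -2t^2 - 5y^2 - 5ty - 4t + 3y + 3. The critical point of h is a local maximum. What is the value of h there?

∂h/∂t = -4t - 5y - 4 = 0 and ∂h/∂y = -5t - 10y + 3 = 0, so (t, y) = (-11/3, 32/15).
The Hessian has h_{tt} = -4, h_{yy} = -10, h_{ty} = -5, giving D = 15 > 0 with h_{tt} < 0, so the point is a local maximum.
h(-11/3, 32/15) = 203/15.

203/15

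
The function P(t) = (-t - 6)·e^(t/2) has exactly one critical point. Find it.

P'(t) = (-1)·e^(t/2) + (-t - 6)·(1/2)·e^(t/2) = (-(1/2)t - 4)·e^(t/2). Since e^(t/2) > 0, the only critical point is t = -8.
P''(-8) has the same sign as -1/2 < 0, so this is a local maximum.
P(-8) = (2)·e^(-4) ≈ 0.0366.

-8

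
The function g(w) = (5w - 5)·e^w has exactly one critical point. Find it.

Differentiating with the product rule gives g'(w) = (5w)·e^w. Since e^w > 0, the only critical point is w = 0.
g''(0) has the same sign as 5 > 0, so this is a local minimum.
g(0) = (-5)·e^(0) ≈ -5.0000.

0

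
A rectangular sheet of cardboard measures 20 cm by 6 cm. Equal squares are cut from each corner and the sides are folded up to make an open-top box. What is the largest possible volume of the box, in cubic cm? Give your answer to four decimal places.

With cut size x, the volume is V(x) = x(20 − 2x)(6 − 2x) for 0 < x < 3.
V'(x) = 12x^2 − 104x + 120. Setting V'(x) = 0 gives x ≈ 1.3706 (the root in (0, 3)).
V''(x) = 24x − 104 is negative there, so this is the maximum; V ≈ 77.0866.

77.0866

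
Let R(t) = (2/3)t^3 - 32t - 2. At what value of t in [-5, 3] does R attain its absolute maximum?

-4

Differentiating, R'(t) = 2t^2 - 32; whose only zero in [-5, 3] is t = -4.
Evaluating at the critical points and endpoints: R(-5) = 224/3, R(-4) = 250/3, R(3) = -80.
The maximum over the interval is 250/3, attained at t = -4.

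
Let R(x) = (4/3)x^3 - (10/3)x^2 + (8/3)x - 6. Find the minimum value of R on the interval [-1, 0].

-40/3

Differentiating, R'(x) = 4x^2 - (20/3)x + 8/3; which has no zeros in [-1, 0].
Compare values at every candidate in [-1, 0]: R(-1) = -40/3,  R(0) = -6.
So the minimum is R(-1) = -40/3.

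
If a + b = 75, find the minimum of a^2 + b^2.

5625/2

With a + b = 75, a^2 + b^2 = a^2 + (75 − a)^2.
The derivative 2a − 2(75 − a) = 4a − 150 vanishes at a = 75/2; second derivative 4 > 0, a minimum.
The minimum is 2·(75/2)^2 = 5625/2.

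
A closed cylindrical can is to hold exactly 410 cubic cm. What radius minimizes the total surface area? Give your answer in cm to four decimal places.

4.0259

With radius r and height h, πr²h = 410 so h = 410/(πr²), and S(r) = 2πr² + 2πrh = 2πr² + 2·410/r.
S'(r) = 4πr − 2·410/r² = 0 ⇒ r³ = 410/(2π), so r ≈ 4.0259 and h = 2r ≈ 8.0519.
S''(r) = 4π + 4·410/r³ > 0, so this is the minimum; S ≈ 305.5182.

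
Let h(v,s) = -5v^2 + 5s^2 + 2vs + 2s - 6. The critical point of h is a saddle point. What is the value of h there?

∂h/∂v = -10v + 2s = 0 and ∂h/∂s = 2v + 10s + 2 = 0, so (v, s) = (-1/26, -5/26).
The Hessian has h_{vv} = -10, h_{ss} = 10, h_{vs} = 2, giving D = -104 < 0, so the point is a saddle point.
h(-1/26, -5/26) = -161/26.

-161/26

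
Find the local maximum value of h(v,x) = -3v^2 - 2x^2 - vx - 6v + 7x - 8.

77/23

∂h/∂v = -6v - x - 6 = 0 and ∂h/∂x = -v - 4x + 7 = 0, so (v, x) = (-31/23, 48/23).
The Hessian has h_{vv} = -6, h_{xx} = -4, h_{vx} = -1, giving D = 23 > 0 with h_{vv} < 0, so the point is a local maximum.
h(-31/23, 48/23) = 77/23.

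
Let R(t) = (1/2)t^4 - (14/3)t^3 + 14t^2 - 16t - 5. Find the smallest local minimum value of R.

R'(t) = 2t^3 - 14t^2 + 28t - 16. Setting R'(t) = 0 gives t ∈ {1, 2, 4}.
R''(t) = 6t^2 - 28t + 28. R''(1) = 6 > 0 ⇒ local minimum; R''(2) = -4 < 0 ⇒ local maximum; R''(4) = 12 > 0 ⇒ local minimum.
Thus R has its smallest local minimum at t = 4, with value -47/3.

-47/3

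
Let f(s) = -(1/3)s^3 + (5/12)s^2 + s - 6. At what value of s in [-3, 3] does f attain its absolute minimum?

3

Differentiating, f'(s) = -s^2 + (5/6)s + 1; which vanishes at s = -2/3 and s = 3/2.
Evaluating at the critical points and endpoints: f(-3) = 15/4; f(-2/3) = -517/81; f(3/2) = -75/16; f(3) = -33/4.
Hence the absolute minimum is -33/4 at s = 3.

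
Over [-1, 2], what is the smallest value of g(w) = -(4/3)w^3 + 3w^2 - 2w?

g'(w) = -4w^2 + 6w - 2, which vanishes at w = 1/2 and w = 1.
Candidates: g(-1) = 19/3,  g(1/2) = -5/12,  g(1) = -1/3,  g(2) = -8/3.
The minimum over the interval is -8/3, attained at w = 2.

-8/3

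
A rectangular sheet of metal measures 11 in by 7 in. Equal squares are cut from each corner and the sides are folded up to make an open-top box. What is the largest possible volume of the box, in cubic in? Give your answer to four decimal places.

48.2170

With cut size x, the volume is V(x) = x(11 − 2x)(7 − 2x) for 0 < x < 3.5.
V'(x) = 12x^2 − 72x + 77. Setting V'(x) = 0 gives x ≈ 1.3927 (the root in (0, 3.5)).
V''(x) = 24x − 72 is negative there, so this is the maximum; V ≈ 48.2170.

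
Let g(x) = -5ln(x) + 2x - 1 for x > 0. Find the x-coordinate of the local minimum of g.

5/2

g'(x) = -5/x + 2 = 0 gives x = 5/2.
g''(x) = 5/x², which is positive for x > 0, so this is a local minimum.
g(5/2) = -5·ln(5/2) + 5 - 1 ≈ -0.5815.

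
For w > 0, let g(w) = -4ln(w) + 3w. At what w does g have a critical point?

4/3

g'(w) = -4/w + 3 = 0 gives w = 4/3.
g''(w) = 4/w², which is positive for w > 0, so this is a local minimum.
g(4/3) = -4·ln(4/3) + 4 ≈ 2.8493.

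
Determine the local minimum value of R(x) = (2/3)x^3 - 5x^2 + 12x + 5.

14

R'(x) = 2x^2 - 10x + 12 = 0 at x = 2, 3.
Second-derivative test with R''(x) = 4x - 10: R''(2) = -2 < 0 ⇒ local maximum; R''(3) = 2 > 0 ⇒ local minimum.
So the local minimum value is R(3) = 14.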